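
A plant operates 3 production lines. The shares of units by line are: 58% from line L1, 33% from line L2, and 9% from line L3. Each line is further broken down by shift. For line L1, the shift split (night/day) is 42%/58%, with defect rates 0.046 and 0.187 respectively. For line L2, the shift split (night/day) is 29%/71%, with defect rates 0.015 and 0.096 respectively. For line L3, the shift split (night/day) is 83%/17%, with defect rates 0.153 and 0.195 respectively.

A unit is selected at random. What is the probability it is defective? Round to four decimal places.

P(D) ≈ 0.1125

P(D|L1) = 0.42·0.046 + 0.58·0.187 = 0.01932 + 0.10846 = 0.12778
P(D|L2) = 0.29·0.015 + 0.71·0.096 = 0.00435 + 0.06816 = 0.07251
P(D|L3) = 0.83·0.153 + 0.17·0.195 = 0.12699 + 0.03315 = 0.16014
By total probability over the outer partition,
P(D) = 0.58·0.12778 + 0.33·0.07251 + 0.09·0.16014
      = 0.0741124 + 0.0239283 + 0.0144126 = 0.1124533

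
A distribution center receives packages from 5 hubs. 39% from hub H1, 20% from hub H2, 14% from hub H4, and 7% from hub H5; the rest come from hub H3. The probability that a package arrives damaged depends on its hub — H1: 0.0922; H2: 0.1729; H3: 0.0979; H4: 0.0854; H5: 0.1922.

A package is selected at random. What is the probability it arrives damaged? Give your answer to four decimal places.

P(H3) = 1 − (0.39 + 0.2 + 0.14 + 0.07) = 0.2.
P(D) = P(D|H1)·P(H1) + P(D|H2)·P(H2) + P(D|H3)·P(H3) + P(D|H4)·P(H4) + P(D|H5)·P(H5)
      = 0.0922·0.39 + 0.1729·0.2 + 0.0979·0.2 + 0.0854·0.14 + 0.1922·0.07
      = 0.035958 + 0.03458 + 0.01958 + 0.011956 + 0.013454 = 0.115528

0.1155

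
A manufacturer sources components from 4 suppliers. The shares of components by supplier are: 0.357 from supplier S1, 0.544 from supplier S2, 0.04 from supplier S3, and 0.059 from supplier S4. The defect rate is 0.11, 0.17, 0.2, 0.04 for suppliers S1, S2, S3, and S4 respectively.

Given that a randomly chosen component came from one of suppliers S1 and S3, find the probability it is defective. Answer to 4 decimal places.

0.1191

Let S = {S1, S3}.
P(S) = 0.357 + 0.04 = 0.397.
P(D ∩ S) = 0.11·0.357 + 0.2·0.04 = 0.03927 + 0.008 = 0.04727.
P(D | S) = 0.04727 / 0.397 = 0.119068…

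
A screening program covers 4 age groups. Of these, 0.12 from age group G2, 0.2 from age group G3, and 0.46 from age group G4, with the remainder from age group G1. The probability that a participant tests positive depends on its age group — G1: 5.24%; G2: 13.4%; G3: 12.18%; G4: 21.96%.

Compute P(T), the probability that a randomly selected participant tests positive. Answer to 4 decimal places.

P(G1) = 1 − (0.12 + 0.2 + 0.46) = 0.22.
P(T) = P(T|G1)·P(G1) + P(T|G2)·P(G2) + P(T|G3)·P(G3) + P(T|G4)·P(G4)
      = 0.0524·0.22 + 0.134·0.12 + 0.1218·0.2 + 0.2196·0.46
      = 0.011528 + 0.01608 + 0.02436 + 0.101016 = 0.152984

0.1530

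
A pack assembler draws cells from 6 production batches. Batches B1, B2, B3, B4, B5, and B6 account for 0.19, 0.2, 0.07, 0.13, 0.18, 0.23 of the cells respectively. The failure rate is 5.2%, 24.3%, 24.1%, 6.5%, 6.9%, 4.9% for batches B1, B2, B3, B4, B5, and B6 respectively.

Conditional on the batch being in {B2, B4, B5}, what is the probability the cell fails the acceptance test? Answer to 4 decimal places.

0.1362

Let S = {B2, B4, B5}.
P(S) = 0.2 + 0.13 + 0.18 = 0.51.
P(F ∩ S) = 0.243·0.2 + 0.065·0.13 + 0.069·0.18 = 0.0486 + 0.00845 + 0.01242 = 0.06947.
P(F | S) = 0.06947 / 0.51 = 0.136216…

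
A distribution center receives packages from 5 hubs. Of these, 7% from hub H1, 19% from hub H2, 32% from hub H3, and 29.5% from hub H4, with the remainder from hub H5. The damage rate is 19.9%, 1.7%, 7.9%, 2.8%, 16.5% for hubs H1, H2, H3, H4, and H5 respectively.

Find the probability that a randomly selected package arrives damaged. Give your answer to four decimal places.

0.0713

P(H5) = 1 − (0.07 + 0.19 + 0.32 + 0.295) = 0.125.
P(D) = P(D|H1)·P(H1) + P(D|H2)·P(H2) + P(D|H3)·P(H3) + P(D|H4)·P(H4) + P(D|H5)·P(H5)
      = 0.199·0.07 + 0.017·0.19 + 0.079·0.32 + 0.028·0.295 + 0.165·0.125
      = 0.01393 + 0.00323 + 0.02528 + 0.00826 + 0.020625 = 0.071325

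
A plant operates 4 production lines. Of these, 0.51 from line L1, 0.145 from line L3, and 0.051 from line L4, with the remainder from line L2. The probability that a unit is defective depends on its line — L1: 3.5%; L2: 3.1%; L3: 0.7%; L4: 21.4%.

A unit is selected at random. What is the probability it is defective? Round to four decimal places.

0.0389

P(L2) = 1 − (0.51 + 0.145 + 0.051) = 0.294.
P(D) = P(D|L1)·P(L1) + P(D|L2)·P(L2) + P(D|L3)·P(L3) + P(D|L4)·P(L4)
      = 0.035·0.51 + 0.031·0.294 + 0.007·0.145 + 0.214·0.051
      = 0.01785 + 0.009114 + 0.001015 + 0.010914 = 0.038893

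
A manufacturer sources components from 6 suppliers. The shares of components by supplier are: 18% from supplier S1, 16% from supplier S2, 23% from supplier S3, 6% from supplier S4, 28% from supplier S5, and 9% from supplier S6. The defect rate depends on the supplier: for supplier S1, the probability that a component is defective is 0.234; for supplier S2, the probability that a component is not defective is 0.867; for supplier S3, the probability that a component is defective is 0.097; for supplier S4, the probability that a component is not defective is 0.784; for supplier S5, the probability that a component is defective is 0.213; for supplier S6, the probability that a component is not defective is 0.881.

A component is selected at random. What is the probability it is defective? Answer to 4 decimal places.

0.1690

P(D|S2) = 1 − 0.867 = 0.133.
P(D|S4) = 1 − 0.784 = 0.216.
P(D|S6) = 1 − 0.881 = 0.119.
Summing over the partition,
P(D) = P(D|S1)·P(S1) + P(D|S2)·P(S2) + P(D|S3)·P(S3) + P(D|S4)·P(S4) + P(D|S5)·P(S5) + P(D|S6)·P(S6)
      = 0.234·0.18 + 0.133·0.16 + 0.097·0.23 + 0.216·0.06 + 0.213·0.28 + 0.119·0.09
      = 0.04212 + 0.02128 + 0.02231 + 0.01296 + 0.05964 + 0.01071 = 0.16902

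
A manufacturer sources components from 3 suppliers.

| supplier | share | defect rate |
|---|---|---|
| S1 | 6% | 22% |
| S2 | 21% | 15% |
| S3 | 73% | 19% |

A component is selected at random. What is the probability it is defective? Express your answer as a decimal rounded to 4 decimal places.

P(D) = P(D|S1)·P(S1) + P(D|S2)·P(S2) + P(D|S3)·P(S3)
      = 0.22·0.06 + 0.15·0.21 + 0.19·0.73
      = 0.0132 + 0.0315 + 0.1387 = 0.1834

P(D) ≈ 0.1834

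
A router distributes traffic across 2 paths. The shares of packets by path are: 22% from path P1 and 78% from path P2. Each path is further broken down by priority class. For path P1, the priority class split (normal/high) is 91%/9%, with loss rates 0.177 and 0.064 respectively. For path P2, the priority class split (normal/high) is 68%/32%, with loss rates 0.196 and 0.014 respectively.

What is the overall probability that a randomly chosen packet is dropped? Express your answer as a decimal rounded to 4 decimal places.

P(L|P1) = 0.91·0.177 + 0.09·0.064 = 0.16107 + 0.00576 = 0.16683
P(L|P2) = 0.68·0.196 + 0.32·0.014 = 0.13328 + 0.00448 = 0.13776
By total probability over the outer partition,
P(L) = 0.22·0.16683 + 0.78·0.13776
      = 0.0367026 + 0.1074528 = 0.1441554

P(L) ≈ 0.1442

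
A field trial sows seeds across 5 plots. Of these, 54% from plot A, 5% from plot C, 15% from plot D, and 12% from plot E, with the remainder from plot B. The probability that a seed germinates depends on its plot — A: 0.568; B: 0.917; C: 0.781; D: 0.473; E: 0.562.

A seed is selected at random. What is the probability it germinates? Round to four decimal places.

P(B) = 1 − (0.54 + 0.05 + 0.15 + 0.12) = 0.14.
P(G) = P(G|A)·P(A) + P(G|B)·P(B) + P(G|C)·P(C) + P(G|D)·P(D) + P(G|E)·P(E)
      = 0.568·0.54 + 0.917·0.14 + 0.781·0.05 + 0.473·0.15 + 0.562·0.12
      = 0.30672 + 0.12838 + 0.03905 + 0.07095 + 0.06744 = 0.61254

P(G) ≈ 0.6125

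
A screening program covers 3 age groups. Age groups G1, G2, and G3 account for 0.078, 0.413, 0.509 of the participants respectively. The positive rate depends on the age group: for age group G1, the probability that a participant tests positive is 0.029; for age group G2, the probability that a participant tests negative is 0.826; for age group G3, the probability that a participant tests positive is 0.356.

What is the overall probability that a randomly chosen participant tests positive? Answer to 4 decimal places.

P(T) ≈ 0.2553

P(T|G2) = 1 − 0.826 = 0.174.
By the law of total probability,
P(T) = P(T|G1)·P(G1) + P(T|G2)·P(G2) + P(T|G3)·P(G3)
      = 0.029·0.078 + 0.174·0.413 + 0.356·0.509
      = 0.002262 + 0.071862 + 0.181204 = 0.255328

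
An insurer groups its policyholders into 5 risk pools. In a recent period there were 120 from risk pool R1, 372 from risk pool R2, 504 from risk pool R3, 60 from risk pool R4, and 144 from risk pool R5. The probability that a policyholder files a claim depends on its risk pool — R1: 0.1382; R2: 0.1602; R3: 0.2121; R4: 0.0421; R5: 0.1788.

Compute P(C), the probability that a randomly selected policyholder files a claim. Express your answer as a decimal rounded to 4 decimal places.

0.1761

Total: 120 + 372 + 504 + 60 + 144 = 1200.
P(R1) = 120/1200 = 0.1. P(R2) = 372/1200 = 0.31. P(R3) = 504/1200 = 0.42. P(R4) = 60/1200 = 0.05. P(R5) = 144/1200 = 0.12.
By the law of total probability,
P(C) = P(C|R1)·P(R1) + P(C|R2)·P(R2) + P(C|R3)·P(R3) + P(C|R4)·P(R4) + P(C|R5)·P(R5)
      = 0.1382·0.1 + 0.1602·0.31 + 0.2121·0.42 + 0.0421·0.05 + 0.1788·0.12
      = 0.01382 + 0.049662 + 0.089082 + 0.002105 + 0.021456 = 0.176125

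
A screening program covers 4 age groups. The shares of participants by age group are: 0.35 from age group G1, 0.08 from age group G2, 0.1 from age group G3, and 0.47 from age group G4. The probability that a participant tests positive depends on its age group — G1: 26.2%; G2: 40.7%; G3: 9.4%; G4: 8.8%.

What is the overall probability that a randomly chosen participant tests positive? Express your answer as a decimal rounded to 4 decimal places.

P(T) = P(T|G1)·P(G1) + P(T|G2)·P(G2) + P(T|G3)·P(G3) + P(T|G4)·P(G4)
      = 0.262·0.35 + 0.407·0.08 + 0.094·0.1 + 0.088·0.47
      = 0.0917 + 0.03256 + 0.0094 + 0.04136 = 0.17502

P(T) ≈ 0.1750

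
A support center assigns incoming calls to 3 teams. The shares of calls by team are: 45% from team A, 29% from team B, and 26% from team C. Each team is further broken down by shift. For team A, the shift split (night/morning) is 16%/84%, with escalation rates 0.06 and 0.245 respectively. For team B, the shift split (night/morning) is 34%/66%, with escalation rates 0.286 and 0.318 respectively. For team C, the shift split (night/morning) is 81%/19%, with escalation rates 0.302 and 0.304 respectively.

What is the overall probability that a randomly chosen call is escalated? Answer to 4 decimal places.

0.2646

P(E|A) = 0.16·0.06 + 0.84·0.245 = 0.0096 + 0.2058 = 0.2154
P(E|B) = 0.34·0.286 + 0.66·0.318 = 0.09724 + 0.20988 = 0.30712
P(E|C) = 0.81·0.302 + 0.19·0.304 = 0.24462 + 0.05776 = 0.30238
By total probability over the outer partition,
P(E) = 0.45·0.2154 + 0.29·0.30712 + 0.26·0.30238
      = 0.09693 + 0.0890648 + 0.0786188 = 0.2646136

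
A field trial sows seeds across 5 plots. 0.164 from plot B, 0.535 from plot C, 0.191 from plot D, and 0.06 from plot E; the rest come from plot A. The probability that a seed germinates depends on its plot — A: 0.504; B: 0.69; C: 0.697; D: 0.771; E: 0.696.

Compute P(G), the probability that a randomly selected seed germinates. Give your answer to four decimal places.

P(A) = 1 − (0.164 + 0.535 + 0.191 + 0.06) = 0.05.
P(G) = P(G|A)·P(A) + P(G|B)·P(B) + P(G|C)·P(C) + P(G|D)·P(D) + P(G|E)·P(E)
      = 0.504·0.05 + 0.69·0.164 + 0.697·0.535 + 0.771·0.191 + 0.696·0.06
      = 0.0252 + 0.11316 + 0.372895 + 0.147261 + 0.04176 = 0.700276

P(G) ≈ 0.7003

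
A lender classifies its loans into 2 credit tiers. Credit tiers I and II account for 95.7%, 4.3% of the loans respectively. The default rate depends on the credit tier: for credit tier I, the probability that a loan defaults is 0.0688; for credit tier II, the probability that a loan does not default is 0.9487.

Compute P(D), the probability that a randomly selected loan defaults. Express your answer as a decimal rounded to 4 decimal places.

0.0680

P(D|II) = 1 − 0.9487 = 0.0513.
Summing over the partition,
P(D) = P(D|I)·P(I) + P(D|II)·P(II)
      = 0.0688·0.957 + 0.0513·0.043
      = 0.0658416 + 0.0022059 = 0.0680475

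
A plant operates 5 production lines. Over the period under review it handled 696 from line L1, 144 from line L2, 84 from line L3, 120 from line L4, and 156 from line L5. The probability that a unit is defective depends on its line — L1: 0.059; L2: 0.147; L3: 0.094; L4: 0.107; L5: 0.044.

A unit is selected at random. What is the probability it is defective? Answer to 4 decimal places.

P(D) ≈ 0.0749

Total: 696 + 144 + 84 + 120 + 156 = 1200.
P(L1) = 696/1200 = 0.58. P(L2) = 144/1200 = 0.12. P(L3) = 84/1200 = 0.07. P(L4) = 120/1200 = 0.1. P(L5) = 156/1200 = 0.13.
Summing over the partition,
P(D) = P(D|L1)·P(L1) + P(D|L2)·P(L2) + P(D|L3)·P(L3) + P(D|L4)·P(L4) + P(D|L5)·P(L5)
      = 0.059·0.58 + 0.147·0.12 + 0.094·0.07 + 0.107·0.1 + 0.044·0.13
      = 0.03422 + 0.01764 + 0.00658 + 0.0107 + 0.00572 = 0.07486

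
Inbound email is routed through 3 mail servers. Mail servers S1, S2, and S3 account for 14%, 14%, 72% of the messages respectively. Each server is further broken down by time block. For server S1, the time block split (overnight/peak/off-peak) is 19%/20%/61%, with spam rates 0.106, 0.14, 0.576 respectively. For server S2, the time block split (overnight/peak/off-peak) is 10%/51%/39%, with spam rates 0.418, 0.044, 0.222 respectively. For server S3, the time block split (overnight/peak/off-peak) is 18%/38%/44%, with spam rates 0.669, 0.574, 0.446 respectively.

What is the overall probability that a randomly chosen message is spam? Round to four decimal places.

P(S|S1) = 0.19·0.106 + 0.2·0.14 + 0.61·0.576 = 0.02014 + 0.028 + 0.35136 = 0.3995
P(S|S2) = 0.1·0.418 + 0.51·0.044 + 0.39·0.222 = 0.0418 + 0.02244 + 0.08658 = 0.15082
P(S|S3) = 0.18·0.669 + 0.38·0.574 + 0.44·0.446 = 0.12042 + 0.21812 + 0.19624 = 0.53478
Then overall,
P(S) = 0.14·0.3995 + 0.14·0.15082 + 0.72·0.53478
      = 0.05593 + 0.0211148 + 0.3850416 = 0.4620864

P(S) ≈ 0.4621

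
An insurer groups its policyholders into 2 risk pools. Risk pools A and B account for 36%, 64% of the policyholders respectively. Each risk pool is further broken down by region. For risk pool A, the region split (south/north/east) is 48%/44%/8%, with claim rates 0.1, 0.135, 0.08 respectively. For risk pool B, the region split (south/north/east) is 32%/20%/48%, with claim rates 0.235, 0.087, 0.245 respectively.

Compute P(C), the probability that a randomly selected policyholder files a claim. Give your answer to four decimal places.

P(C|A) = 0.48·0.1 + 0.44·0.135 + 0.08·0.08 = 0.048 + 0.0594 + 0.0064 = 0.1138
P(C|B) = 0.32·0.235 + 0.2·0.087 + 0.48·0.245 = 0.0752 + 0.0174 + 0.1176 = 0.2102
By total probability over the outer partition,
P(C) = 0.36·0.1138 + 0.64·0.2102
      = 0.040968 + 0.134528 = 0.175496

0.1755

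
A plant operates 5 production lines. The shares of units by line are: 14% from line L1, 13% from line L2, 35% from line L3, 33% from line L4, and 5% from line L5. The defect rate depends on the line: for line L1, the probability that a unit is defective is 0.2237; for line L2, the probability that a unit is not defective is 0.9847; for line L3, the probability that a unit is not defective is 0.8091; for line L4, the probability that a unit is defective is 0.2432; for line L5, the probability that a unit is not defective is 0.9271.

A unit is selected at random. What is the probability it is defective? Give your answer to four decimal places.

P(D) ≈ 0.1840

P(D|L2) = 1 − 0.9847 = 0.0153.
P(D|L3) = 1 − 0.8091 = 0.1909.
P(D|L5) = 1 − 0.9271 = 0.0729.
P(D) = P(D|L1)·P(L1) + P(D|L2)·P(L2) + P(D|L3)·P(L3) + P(D|L4)·P(L4) + P(D|L5)·P(L5)
      = 0.2237·0.14 + 0.0153·0.13 + 0.1909·0.35 + 0.2432·0.33 + 0.0729·0.05
      = 0.031318 + 0.001989 + 0.066815 + 0.080256 + 0.003645 = 0.184023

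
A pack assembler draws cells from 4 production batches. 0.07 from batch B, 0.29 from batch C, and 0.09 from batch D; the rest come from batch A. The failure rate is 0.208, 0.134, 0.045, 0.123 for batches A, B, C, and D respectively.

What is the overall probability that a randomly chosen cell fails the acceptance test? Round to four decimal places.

0.1479

P(A) = 1 − (0.07 + 0.29 + 0.09) = 0.55.
P(F) = P(F|A)·P(A) + P(F|B)·P(B) + P(F|C)·P(C) + P(F|D)·P(D)
      = 0.208·0.55 + 0.134·0.07 + 0.045·0.29 + 0.123·0.09
      = 0.1144 + 0.00938 + 0.01305 + 0.01107 = 0.1479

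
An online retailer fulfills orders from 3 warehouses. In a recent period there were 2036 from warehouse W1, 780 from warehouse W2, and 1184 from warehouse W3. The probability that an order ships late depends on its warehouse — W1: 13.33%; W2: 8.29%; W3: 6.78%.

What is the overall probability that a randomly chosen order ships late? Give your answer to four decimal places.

Total: 2036 + 780 + 1184 = 4000.
P(W1) = 2036/4000 = 0.509. P(W2) = 780/4000 = 0.195. P(W3) = 1184/4000 = 0.296.
P(L) = P(L|W1)·P(W1) + P(L|W2)·P(W2) + P(L|W3)·P(W3)
      = 0.1333·0.509 + 0.0829·0.195 + 0.0678·0.296
      = 0.0678497 + 0.0161655 + 0.0200688 = 0.104084

0.1041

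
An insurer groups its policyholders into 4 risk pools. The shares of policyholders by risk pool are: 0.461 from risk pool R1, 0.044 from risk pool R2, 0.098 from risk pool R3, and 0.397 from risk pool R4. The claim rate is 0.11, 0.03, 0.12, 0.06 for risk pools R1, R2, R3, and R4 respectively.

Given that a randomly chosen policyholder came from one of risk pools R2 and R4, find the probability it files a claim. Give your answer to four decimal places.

Let S = {R2, R4}.
P(S) = 0.044 + 0.397 = 0.441.
P(C ∩ S) = 0.03·0.044 + 0.06·0.397 = 0.00132 + 0.02382 = 0.02514.
P(C | S) = 0.02514 / 0.441 = 0.057007…

0.0570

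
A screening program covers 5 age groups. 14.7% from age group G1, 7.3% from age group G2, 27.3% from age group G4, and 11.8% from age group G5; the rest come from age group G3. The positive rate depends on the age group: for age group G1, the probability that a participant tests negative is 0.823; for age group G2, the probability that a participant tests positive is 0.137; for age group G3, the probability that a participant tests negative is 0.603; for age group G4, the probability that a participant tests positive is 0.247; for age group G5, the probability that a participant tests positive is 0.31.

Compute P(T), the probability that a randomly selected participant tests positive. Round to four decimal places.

P(T) ≈ 0.2945

P(G3) = 1 − (0.147 + 0.073 + 0.273 + 0.118) = 0.389.
P(T|G1) = 1 − 0.823 = 0.177.
P(T|G3) = 1 − 0.603 = 0.397.
P(T) = P(T|G1)·P(G1) + P(T|G2)·P(G2) + P(T|G3)·P(G3) + P(T|G4)·P(G4) + P(T|G5)·P(G5)
      = 0.177·0.147 + 0.137·0.073 + 0.397·0.389 + 0.247·0.273 + 0.31·0.118
      = 0.026019 + 0.010001 + 0.154433 + 0.067431 + 0.03658 = 0.294464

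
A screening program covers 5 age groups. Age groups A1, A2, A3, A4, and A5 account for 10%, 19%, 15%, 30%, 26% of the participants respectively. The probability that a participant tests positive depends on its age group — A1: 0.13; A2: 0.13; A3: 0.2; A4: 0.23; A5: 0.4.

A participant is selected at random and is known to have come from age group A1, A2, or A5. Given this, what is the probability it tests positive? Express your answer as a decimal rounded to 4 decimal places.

Let S = {A1, A2, A5}.
P(S) = 0.1 + 0.19 + 0.26 = 0.55.
P(T ∩ S) = 0.13·0.1 + 0.13·0.19 + 0.4·0.26 = 0.013 + 0.0247 + 0.104 = 0.1417.
P(T | S) = 0.1417 / 0.55 = 0.257636…

P(T|S) ≈ 0.2576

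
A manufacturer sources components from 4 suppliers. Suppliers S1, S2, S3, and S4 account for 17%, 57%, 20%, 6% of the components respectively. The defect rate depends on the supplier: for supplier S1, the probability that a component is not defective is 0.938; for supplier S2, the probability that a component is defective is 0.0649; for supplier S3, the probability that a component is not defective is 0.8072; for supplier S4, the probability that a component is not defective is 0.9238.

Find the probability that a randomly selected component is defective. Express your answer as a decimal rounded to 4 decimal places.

0.0907

P(D|S1) = 1 − 0.938 = 0.062.
P(D|S3) = 1 − 0.8072 = 0.1928.
P(D|S4) = 1 − 0.9238 = 0.0762.
Using total probability over the partition,
P(D) = P(D|S1)·P(S1) + P(D|S2)·P(S2) + P(D|S3)·P(S3) + P(D|S4)·P(S4)
      = 0.062·0.17 + 0.0649·0.57 + 0.1928·0.2 + 0.0762·0.06
      = 0.01054 + 0.036993 + 0.03856 + 0.004572 = 0.090665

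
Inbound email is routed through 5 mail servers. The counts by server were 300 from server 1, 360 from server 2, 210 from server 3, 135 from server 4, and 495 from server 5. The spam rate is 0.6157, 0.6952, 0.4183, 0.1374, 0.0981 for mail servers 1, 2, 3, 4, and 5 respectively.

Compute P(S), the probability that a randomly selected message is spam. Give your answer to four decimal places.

0.3933

Total: 300 + 360 + 210 + 135 + 495 = 1500.
P(1) = 300/1500 = 0.2. P(2) = 360/1500 = 0.24. P(3) = 210/1500 = 0.14. P(4) = 135/1500 = 0.09. P(5) = 495/1500 = 0.33.
P(S) = P(S|1)·P(1) + P(S|2)·P(2) + P(S|3)·P(3) + P(S|4)·P(4) + P(S|5)·P(5)
      = 0.6157·0.2 + 0.6952·0.24 + 0.4183·0.14 + 0.1374·0.09 + 0.0981·0.33
      = 0.12314 + 0.166848 + 0.058562 + 0.012366 + 0.032373 = 0.393289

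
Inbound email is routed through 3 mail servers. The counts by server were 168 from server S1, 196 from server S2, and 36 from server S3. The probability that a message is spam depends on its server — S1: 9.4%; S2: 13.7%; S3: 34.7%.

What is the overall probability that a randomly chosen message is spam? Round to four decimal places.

Total: 168 + 196 + 36 = 400.
P(S1) = 168/400 = 0.42. P(S2) = 196/400 = 0.49. P(S3) = 36/400 = 0.09.
P(S) = P(S|S1)·P(S1) + P(S|S2)·P(S2) + P(S|S3)·P(S3)
      = 0.094·0.42 + 0.137·0.49 + 0.347·0.09
      = 0.03948 + 0.06713 + 0.03123 = 0.13784

0.1378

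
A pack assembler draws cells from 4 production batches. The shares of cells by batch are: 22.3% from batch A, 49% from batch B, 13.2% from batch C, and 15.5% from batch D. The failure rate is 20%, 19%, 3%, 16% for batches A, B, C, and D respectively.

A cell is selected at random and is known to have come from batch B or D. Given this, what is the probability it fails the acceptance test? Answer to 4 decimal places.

P(F|S) ≈ 0.1828

Let S = {B, D}.
P(S) = 0.49 + 0.155 = 0.645.
P(F ∩ S) = 0.19·0.49 + 0.16·0.155 = 0.0931 + 0.0248 = 0.1179.
P(F | S) = 0.1179 / 0.645 = 0.182791…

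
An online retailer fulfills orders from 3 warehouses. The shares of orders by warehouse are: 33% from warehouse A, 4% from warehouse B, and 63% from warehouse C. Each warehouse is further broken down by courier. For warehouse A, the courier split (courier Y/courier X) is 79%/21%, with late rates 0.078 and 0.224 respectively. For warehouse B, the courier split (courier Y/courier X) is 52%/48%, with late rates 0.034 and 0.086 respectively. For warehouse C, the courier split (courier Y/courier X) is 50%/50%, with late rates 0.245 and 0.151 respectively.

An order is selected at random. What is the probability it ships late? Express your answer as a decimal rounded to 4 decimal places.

0.1630

P(L|A) = 0.79·0.078 + 0.21·0.224 = 0.06162 + 0.04704 = 0.10866
P(L|B) = 0.52·0.034 + 0.48·0.086 = 0.01768 + 0.04128 = 0.05896
P(L|C) = 0.5·0.245 + 0.5·0.151 = 0.1225 + 0.0755 = 0.198
Then overall,
P(L) = 0.33·0.10866 + 0.04·0.05896 + 0.63·0.198
      = 0.0358578 + 0.0023584 + 0.12474 = 0.1629562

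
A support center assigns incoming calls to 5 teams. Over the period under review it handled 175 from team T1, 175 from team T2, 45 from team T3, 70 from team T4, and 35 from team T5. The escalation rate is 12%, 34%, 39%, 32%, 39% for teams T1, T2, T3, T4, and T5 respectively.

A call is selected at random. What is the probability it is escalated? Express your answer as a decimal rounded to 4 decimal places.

Total: 175 + 175 + 45 + 70 + 35 = 500.
P(T1) = 175/500 = 0.35. P(T2) = 175/500 = 0.35. P(T3) = 45/500 = 0.09. P(T4) = 70/500 = 0.14. P(T5) = 35/500 = 0.07.
By the law of total probability,
P(E) = P(E|T1)·P(T1) + P(E|T2)·P(T2) + P(E|T3)·P(T3) + P(E|T4)·P(T4) + P(E|T5)·P(T5)
      = 0.12·0.35 + 0.34·0.35 + 0.39·0.09 + 0.32·0.14 + 0.39·0.07
      = 0.042 + 0.119 + 0.0351 + 0.0448 + 0.0273 = 0.2682

0.2682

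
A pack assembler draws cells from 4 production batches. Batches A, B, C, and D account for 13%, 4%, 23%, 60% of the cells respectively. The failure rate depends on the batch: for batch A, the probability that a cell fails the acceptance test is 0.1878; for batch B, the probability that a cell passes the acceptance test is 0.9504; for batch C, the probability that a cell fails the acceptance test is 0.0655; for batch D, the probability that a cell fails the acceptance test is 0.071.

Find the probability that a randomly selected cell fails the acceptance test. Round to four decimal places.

P(F|B) = 1 − 0.9504 = 0.0496.
P(F) = P(F|A)·P(A) + P(F|B)·P(B) + P(F|C)·P(C) + P(F|D)·P(D)
      = 0.1878·0.13 + 0.0496·0.04 + 0.0655·0.23 + 0.071·0.6
      = 0.024414 + 0.001984 + 0.015065 + 0.0426 = 0.084063

0.0841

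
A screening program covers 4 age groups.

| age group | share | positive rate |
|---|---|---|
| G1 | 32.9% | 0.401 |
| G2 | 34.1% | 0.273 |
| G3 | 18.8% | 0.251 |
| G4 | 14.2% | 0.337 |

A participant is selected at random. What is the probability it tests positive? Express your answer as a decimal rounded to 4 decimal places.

P(T) = P(T|G1)·P(G1) + P(T|G2)·P(G2) + P(T|G3)·P(G3) + P(T|G4)·P(G4)
      = 0.401·0.329 + 0.273·0.341 + 0.251·0.188 + 0.337·0.142
      = 0.131929 + 0.093093 + 0.047188 + 0.047854 = 0.320064

0.3201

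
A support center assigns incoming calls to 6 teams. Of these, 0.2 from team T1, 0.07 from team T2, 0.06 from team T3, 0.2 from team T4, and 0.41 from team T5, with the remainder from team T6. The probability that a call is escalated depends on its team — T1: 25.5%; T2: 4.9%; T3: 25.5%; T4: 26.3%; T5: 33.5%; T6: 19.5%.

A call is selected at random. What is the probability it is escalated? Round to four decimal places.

0.2714

P(T6) = 1 − (0.2 + 0.07 + 0.06 + 0.2 + 0.41) = 0.06.
By the law of total probability,
P(E) = P(E|T1)·P(T1) + P(E|T2)·P(T2) + P(E|T3)·P(T3) + P(E|T4)·P(T4) + P(E|T5)·P(T5) + P(E|T6)·P(T6)
      = 0.255·0.2 + 0.049·0.07 + 0.255·0.06 + 0.263·0.2 + 0.335·0.41 + 0.195·0.06
      = 0.051 + 0.00343 + 0.0153 + 0.0526 + 0.13735 + 0.0117 = 0.27138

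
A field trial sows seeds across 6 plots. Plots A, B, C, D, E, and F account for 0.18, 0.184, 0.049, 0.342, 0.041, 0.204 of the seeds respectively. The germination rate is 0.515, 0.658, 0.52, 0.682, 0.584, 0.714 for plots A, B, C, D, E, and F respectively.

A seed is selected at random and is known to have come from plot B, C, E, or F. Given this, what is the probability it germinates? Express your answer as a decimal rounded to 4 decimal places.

Let S = {B, C, E, F}.
P(S) = 0.184 + 0.049 + 0.041 + 0.204 = 0.478.
P(G ∩ S) = 0.658·0.184 + 0.52·0.049 + 0.584·0.041 + 0.714·0.204 = 0.121072 + 0.02548 + 0.023944 + 0.145656 = 0.316152.
P(G | S) = 0.316152 / 0.478 = 0.661406…

P(G|S) ≈ 0.6614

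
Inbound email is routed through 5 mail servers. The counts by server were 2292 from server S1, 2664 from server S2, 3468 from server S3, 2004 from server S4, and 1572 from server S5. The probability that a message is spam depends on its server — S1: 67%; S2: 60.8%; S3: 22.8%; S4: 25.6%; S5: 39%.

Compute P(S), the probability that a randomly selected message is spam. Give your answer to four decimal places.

Total: 2292 + 2664 + 3468 + 2004 + 1572 = 12000.
P(S1) = 2292/12000 = 0.191. P(S2) = 2664/12000 = 0.222. P(S3) = 3468/12000 = 0.289. P(S4) = 2004/12000 = 0.167. P(S5) = 1572/12000 = 0.131.
P(S) = P(S|S1)·P(S1) + P(S|S2)·P(S2) + P(S|S3)·P(S3) + P(S|S4)·P(S4) + P(S|S5)·P(S5)
      = 0.67·0.191 + 0.608·0.222 + 0.228·0.289 + 0.256·0.167 + 0.39·0.131
      = 0.12797 + 0.134976 + 0.065892 + 0.042752 + 0.05109 = 0.42268

0.4227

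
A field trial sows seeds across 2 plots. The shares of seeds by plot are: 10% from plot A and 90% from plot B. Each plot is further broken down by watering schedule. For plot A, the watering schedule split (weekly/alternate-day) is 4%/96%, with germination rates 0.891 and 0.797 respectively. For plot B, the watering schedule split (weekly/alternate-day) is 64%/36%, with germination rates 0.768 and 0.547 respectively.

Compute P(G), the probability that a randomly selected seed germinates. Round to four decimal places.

P(G) ≈ 0.6997

P(G|A) = 0.04·0.891 + 0.96·0.797 = 0.03564 + 0.76512 = 0.80076
P(G|B) = 0.64·0.768 + 0.36·0.547 = 0.49152 + 0.19692 = 0.68844
By total probability over the outer partition,
P(G) = 0.1·0.80076 + 0.9·0.68844
      = 0.080076 + 0.619596 = 0.699672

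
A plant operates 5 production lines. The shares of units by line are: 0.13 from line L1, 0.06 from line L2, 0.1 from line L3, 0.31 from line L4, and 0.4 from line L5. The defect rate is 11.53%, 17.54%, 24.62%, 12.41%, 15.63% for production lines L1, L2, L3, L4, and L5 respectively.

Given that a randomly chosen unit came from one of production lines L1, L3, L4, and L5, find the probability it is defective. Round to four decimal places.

0.1496

Let S = {L1, L3, L4, L5}.
P(S) = 0.13 + 0.1 + 0.31 + 0.4 = 0.94.
P(D ∩ S) = 0.1153·0.13 + 0.2462·0.1 + 0.1241·0.31 + 0.1563·0.4 = 0.014989 + 0.02462 + 0.038471 + 0.06252 = 0.1406.
P(D | S) = 0.1406 / 0.94 = 0.149574…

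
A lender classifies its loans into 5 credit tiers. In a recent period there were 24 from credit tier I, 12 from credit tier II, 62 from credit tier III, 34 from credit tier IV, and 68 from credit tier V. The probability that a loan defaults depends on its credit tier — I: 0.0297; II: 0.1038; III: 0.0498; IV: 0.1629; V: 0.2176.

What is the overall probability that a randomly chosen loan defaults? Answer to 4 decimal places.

P(D) ≈ 0.1269

Total: 24 + 12 + 62 + 34 + 68 = 200.
P(I) = 24/200 = 0.12. P(II) = 12/200 = 0.06. P(III) = 62/200 = 0.31. P(IV) = 34/200 = 0.17. P(V) = 68/200 = 0.34.
P(D) = P(D|I)·P(I) + P(D|II)·P(II) + P(D|III)·P(III) + P(D|IV)·P(IV) + P(D|V)·P(V)
      = 0.0297·0.12 + 0.1038·0.06 + 0.0498·0.31 + 0.1629·0.17 + 0.2176·0.34
      = 0.003564 + 0.006228 + 0.015438 + 0.027693 + 0.073984 = 0.126907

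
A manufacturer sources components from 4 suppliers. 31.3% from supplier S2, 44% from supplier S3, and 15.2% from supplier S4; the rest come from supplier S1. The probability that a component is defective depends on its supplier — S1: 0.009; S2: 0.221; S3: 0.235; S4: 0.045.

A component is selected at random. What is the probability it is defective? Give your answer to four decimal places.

0.1803

P(S1) = 1 − (0.313 + 0.44 + 0.152) = 0.095.
Summing over the partition,
P(D) = P(D|S1)·P(S1) + P(D|S2)·P(S2) + P(D|S3)·P(S3) + P(D|S4)·P(S4)
      = 0.009·0.095 + 0.221·0.313 + 0.235·0.44 + 0.045·0.152
      = 0.000855 + 0.069173 + 0.1034 + 0.00684 = 0.180268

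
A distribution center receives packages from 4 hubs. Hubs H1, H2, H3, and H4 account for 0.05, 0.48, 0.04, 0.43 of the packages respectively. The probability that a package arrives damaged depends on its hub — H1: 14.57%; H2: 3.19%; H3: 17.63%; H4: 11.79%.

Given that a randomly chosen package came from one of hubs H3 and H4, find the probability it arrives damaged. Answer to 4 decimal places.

Let S = {H3, H4}.
P(S) = 0.04 + 0.43 = 0.47.
P(D ∩ S) = 0.1763·0.04 + 0.1179·0.43 = 0.007052 + 0.050697 = 0.057749.
P(D | S) = 0.057749 / 0.47 = 0.122870…

P(D|S) ≈ 0.1229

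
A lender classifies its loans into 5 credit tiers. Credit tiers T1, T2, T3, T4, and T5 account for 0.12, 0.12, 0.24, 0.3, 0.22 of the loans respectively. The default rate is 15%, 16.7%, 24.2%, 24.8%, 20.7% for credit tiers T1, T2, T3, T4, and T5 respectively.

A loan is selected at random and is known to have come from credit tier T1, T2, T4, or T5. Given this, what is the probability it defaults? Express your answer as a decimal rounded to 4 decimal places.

Let S = {T1, T2, T4, T5}.
P(S) = 0.12 + 0.12 + 0.3 + 0.22 = 0.76.
P(D ∩ S) = 0.15·0.12 + 0.167·0.12 + 0.248·0.3 + 0.207·0.22 = 0.018 + 0.02004 + 0.0744 + 0.04554 = 0.15798.
P(D | S) = 0.15798 / 0.76 = 0.207868…

0.2079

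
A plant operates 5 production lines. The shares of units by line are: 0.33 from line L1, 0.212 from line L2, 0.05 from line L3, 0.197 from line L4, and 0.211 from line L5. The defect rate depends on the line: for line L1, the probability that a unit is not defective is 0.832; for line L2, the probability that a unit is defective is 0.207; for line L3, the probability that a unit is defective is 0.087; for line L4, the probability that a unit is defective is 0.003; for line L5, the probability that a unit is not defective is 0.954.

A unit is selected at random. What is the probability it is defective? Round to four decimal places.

P(D) ≈ 0.1140

P(D|L1) = 1 − 0.832 = 0.168.
P(D|L5) = 1 − 0.954 = 0.046.
P(D) = P(D|L1)·P(L1) + P(D|L2)·P(L2) + P(D|L3)·P(L3) + P(D|L4)·P(L4) + P(D|L5)·P(L5)
      = 0.168·0.33 + 0.207·0.212 + 0.087·0.05 + 0.003·0.197 + 0.046·0.211
      = 0.05544 + 0.043884 + 0.00435 + 0.000591 + 0.009706 = 0.113971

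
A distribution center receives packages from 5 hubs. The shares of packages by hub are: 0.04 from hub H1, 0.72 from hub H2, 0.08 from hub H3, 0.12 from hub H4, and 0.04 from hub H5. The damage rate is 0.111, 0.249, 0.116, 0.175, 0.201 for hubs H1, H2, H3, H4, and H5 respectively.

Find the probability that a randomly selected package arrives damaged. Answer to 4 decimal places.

0.2220

By the law of total probability,
P(D) = P(D|H1)·P(H1) + P(D|H2)·P(H2) + P(D|H3)·P(H3) + P(D|H4)·P(H4) + P(D|H5)·P(H5)
      = 0.111·0.04 + 0.249·0.72 + 0.116·0.08 + 0.175·0.12 + 0.201·0.04
      = 0.00444 + 0.17928 + 0.00928 + 0.021 + 0.00804 = 0.22204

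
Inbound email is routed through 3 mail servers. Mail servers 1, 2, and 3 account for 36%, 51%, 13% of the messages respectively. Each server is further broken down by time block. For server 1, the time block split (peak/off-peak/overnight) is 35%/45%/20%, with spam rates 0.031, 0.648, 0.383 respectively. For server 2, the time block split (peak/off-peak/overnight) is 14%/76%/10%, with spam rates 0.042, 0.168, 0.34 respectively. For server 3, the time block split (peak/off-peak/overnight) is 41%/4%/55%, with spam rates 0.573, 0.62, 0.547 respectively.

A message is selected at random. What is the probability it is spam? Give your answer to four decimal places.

P(S) ≈ 0.2948

P(S|1) = 0.35·0.031 + 0.45·0.648 + 0.2·0.383 = 0.01085 + 0.2916 + 0.0766 = 0.37905
P(S|2) = 0.14·0.042 + 0.76·0.168 + 0.1·0.34 = 0.00588 + 0.12768 + 0.034 = 0.16756
P(S|3) = 0.41·0.573 + 0.04·0.62 + 0.55·0.547 = 0.23493 + 0.0248 + 0.30085 = 0.56058
By total probability over the outer partition,
P(S) = 0.36·0.37905 + 0.51·0.16756 + 0.13·0.56058
      = 0.136458 + 0.0854556 + 0.0728754 = 0.294789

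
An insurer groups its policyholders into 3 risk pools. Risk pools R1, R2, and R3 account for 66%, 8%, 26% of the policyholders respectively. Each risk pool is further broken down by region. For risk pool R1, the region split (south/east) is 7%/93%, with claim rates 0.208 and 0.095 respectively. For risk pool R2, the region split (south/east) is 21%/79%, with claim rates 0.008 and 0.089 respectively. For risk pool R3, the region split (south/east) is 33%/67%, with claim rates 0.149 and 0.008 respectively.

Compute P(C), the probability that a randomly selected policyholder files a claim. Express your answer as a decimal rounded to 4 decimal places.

P(C|R1) = 0.07·0.208 + 0.93·0.095 = 0.01456 + 0.08835 = 0.10291
P(C|R2) = 0.21·0.008 + 0.79·0.089 = 0.00168 + 0.07031 = 0.07199
P(C|R3) = 0.33·0.149 + 0.67·0.008 = 0.04917 + 0.00536 = 0.05453
By total probability over the outer partition,
P(C) = 0.66·0.10291 + 0.08·0.07199 + 0.26·0.05453
      = 0.0679206 + 0.0057592 + 0.0141778 = 0.0878576

P(C) ≈ 0.0879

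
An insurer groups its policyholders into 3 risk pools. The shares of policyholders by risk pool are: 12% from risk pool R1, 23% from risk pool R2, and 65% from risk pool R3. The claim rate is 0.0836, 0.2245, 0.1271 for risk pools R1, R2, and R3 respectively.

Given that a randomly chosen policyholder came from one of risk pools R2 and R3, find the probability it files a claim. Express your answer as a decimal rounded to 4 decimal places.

Let S = {R2, R3}.
P(S) = 0.23 + 0.65 = 0.88.
P(C ∩ S) = 0.2245·0.23 + 0.1271·0.65 = 0.051635 + 0.082615 = 0.13425.
P(C | S) = 0.13425 / 0.88 = 0.152557…

P(C|S) ≈ 0.1526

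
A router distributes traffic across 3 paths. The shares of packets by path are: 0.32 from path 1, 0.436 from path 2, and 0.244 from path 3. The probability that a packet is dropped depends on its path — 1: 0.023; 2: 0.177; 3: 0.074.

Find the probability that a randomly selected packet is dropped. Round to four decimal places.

P(L) ≈ 0.1026

Summing over the partition,
P(L) = P(L|1)·P(1) + P(L|2)·P(2) + P(L|3)·P(3)
      = 0.023·0.32 + 0.177·0.436 + 0.074·0.244
      = 0.00736 + 0.077172 + 0.018056 = 0.102588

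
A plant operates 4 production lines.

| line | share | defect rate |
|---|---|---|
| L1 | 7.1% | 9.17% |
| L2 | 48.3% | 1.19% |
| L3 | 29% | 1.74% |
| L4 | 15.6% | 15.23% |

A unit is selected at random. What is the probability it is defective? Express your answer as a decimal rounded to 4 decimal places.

P(D) ≈ 0.0411

P(D) = P(D|L1)·P(L1) + P(D|L2)·P(L2) + P(D|L3)·P(L3) + P(D|L4)·P(L4)
      = 0.0917·0.071 + 0.0119·0.483 + 0.0174·0.29 + 0.1523·0.156
      = 0.0065107 + 0.0057477 + 0.005046 + 0.0237588 = 0.0410632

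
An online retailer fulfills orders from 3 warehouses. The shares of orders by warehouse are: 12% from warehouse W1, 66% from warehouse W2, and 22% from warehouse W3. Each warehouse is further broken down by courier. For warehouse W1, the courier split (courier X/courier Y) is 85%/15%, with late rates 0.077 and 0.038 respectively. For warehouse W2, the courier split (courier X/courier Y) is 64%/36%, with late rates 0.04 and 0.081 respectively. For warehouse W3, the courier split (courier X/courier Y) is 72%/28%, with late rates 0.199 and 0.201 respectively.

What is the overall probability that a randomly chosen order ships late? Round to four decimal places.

P(L) ≈ 0.0886

P(L|W1) = 0.85·0.077 + 0.15·0.038 = 0.06545 + 0.0057 = 0.07115
P(L|W2) = 0.64·0.04 + 0.36·0.081 = 0.0256 + 0.02916 = 0.05476
P(L|W3) = 0.72·0.199 + 0.28·0.201 = 0.14328 + 0.05628 = 0.19956
Then overall,
P(L) = 0.12·0.07115 + 0.66·0.05476 + 0.22·0.19956
      = 0.008538 + 0.0361416 + 0.0439032 = 0.0885828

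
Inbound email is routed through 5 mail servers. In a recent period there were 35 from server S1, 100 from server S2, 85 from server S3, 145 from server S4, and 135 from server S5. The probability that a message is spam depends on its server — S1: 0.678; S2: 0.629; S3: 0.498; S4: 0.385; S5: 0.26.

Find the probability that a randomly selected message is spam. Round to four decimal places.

0.4398

Total: 35 + 100 + 85 + 145 + 135 = 500.
P(S1) = 35/500 = 0.07. P(S2) = 100/500 = 0.2. P(S3) = 85/500 = 0.17. P(S4) = 145/500 = 0.29. P(S5) = 135/500 = 0.27.
By the law of total probability,
P(S) = P(S|S1)·P(S1) + P(S|S2)·P(S2) + P(S|S3)·P(S3) + P(S|S4)·P(S4) + P(S|S5)·P(S5)
      = 0.678·0.07 + 0.629·0.2 + 0.498·0.17 + 0.385·0.29 + 0.26·0.27
      = 0.04746 + 0.1258 + 0.08466 + 0.11165 + 0.0702 = 0.43977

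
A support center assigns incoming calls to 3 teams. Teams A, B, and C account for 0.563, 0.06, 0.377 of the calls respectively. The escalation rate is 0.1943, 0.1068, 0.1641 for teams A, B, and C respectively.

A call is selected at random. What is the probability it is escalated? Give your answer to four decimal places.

0.1777

By the law of total probability,
P(E) = P(E|A)·P(A) + P(E|B)·P(B) + P(E|C)·P(C)
      = 0.1943·0.563 + 0.1068·0.06 + 0.1641·0.377
      = 0.1093909 + 0.006408 + 0.0618657 = 0.1776646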